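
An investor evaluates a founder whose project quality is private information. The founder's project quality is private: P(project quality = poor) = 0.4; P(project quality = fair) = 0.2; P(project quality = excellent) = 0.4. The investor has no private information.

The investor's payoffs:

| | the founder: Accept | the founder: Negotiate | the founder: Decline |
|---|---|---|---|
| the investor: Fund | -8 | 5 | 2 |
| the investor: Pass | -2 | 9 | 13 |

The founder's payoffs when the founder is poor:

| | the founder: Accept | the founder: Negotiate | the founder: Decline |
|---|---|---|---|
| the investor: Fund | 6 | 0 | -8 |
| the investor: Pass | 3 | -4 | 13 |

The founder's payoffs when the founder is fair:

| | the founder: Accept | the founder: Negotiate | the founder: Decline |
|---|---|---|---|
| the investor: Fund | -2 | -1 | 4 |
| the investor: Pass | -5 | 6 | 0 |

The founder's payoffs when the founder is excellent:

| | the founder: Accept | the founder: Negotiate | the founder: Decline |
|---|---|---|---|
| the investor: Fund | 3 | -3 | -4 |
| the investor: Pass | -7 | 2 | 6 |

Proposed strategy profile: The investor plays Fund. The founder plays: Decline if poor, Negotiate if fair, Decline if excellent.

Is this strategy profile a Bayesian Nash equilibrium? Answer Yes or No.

No

A profile is a BNE iff every type of every player is best-responding given beliefs about the other side.
The investor plays Fund: E[Fund] = 0.4·(2) + 0.2·(5) + 0.4·(2) = 2.6; E[Pass] = 12.2. Not best-responding. ✗
The founder (project quality poor), facing Fund: Accept gives 6, Negotiate gives 0, Decline gives -8. Proposed Decline is not best — profitable deviation exists. ✗
The founder (project quality fair), facing Fund: Accept gives -2, Negotiate gives -1, Decline gives 4. Proposed Negotiate is not best — profitable deviation exists. ✗
The founder (project quality excellent), facing Fund: Accept gives 3, Negotiate gives -3, Decline gives -4. Proposed Decline is not best — profitable deviation exists. ✗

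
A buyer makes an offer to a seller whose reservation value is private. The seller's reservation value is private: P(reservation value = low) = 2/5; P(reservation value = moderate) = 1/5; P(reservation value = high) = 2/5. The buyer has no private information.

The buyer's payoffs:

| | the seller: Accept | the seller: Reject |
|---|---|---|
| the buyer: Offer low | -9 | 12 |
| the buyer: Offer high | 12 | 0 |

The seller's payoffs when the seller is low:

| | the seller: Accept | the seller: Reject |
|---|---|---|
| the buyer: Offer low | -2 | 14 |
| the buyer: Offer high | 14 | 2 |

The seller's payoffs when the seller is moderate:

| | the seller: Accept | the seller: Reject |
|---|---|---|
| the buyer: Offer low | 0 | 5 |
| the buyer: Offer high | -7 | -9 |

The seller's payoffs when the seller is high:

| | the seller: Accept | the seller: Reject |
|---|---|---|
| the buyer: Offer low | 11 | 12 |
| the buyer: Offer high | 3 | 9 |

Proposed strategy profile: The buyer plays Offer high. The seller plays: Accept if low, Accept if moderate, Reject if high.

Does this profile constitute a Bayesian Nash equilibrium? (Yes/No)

The buyer plays Offer high: E[Offer high] = 2/5·(12) + 1/5·(12) + 2/5·(0) = 36/5; E[Offer low] = -3/5. Best-responding. ✓
The seller (reservation value low), facing Offer high: Accept gives 14, Reject gives 2. Proposed Accept is best. ✓
The seller (reservation value moderate), facing Offer high: Accept gives -7, Reject gives -9. Proposed Accept is best. ✓
The seller (reservation value high), facing Offer high: Accept gives 3, Reject gives 9. Proposed Reject is best. ✓

Yes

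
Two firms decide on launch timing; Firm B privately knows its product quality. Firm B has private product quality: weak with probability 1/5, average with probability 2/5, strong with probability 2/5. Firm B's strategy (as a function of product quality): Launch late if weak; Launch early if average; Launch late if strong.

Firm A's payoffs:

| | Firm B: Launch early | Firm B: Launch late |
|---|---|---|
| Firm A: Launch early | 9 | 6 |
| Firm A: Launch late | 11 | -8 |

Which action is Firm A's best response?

E[Launch early] = 1/5·(6) + 2/5·(9) + 2/5·(6) = 36/5
E[Launch late] = 1/5·(-8) + 2/5·(11) + 2/5·(-8) = -2/5
Best response: Launch early (36/5 is the largest).

Launch early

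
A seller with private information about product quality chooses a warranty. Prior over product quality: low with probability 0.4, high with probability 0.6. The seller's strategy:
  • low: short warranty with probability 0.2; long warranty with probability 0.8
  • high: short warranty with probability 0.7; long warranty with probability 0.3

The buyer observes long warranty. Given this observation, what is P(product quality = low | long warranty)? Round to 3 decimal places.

0.640

Apply Bayes' rule using the sender's strategy as the likelihood.
P(long warranty) = 0.4·0.8 + 0.6·0.3 = 0.5
P(low | long warranty) = (0.4·0.8) / 0.5 = 0.32 / 0.5 = 0.64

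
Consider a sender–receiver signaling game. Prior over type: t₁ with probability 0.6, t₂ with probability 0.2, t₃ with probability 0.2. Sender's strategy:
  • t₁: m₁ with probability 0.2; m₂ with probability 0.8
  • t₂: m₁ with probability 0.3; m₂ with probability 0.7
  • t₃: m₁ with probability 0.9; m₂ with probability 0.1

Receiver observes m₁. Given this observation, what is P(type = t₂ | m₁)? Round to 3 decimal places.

0.167

Apply Bayes' rule using the sender's strategy as the likelihood.
P(m₁) = 0.6·0.2 + 0.2·0.3 + 0.2·0.9 = 0.36
P(t₂ | m₁) = (0.2·0.3) / 0.36 = 0.06 / 0.36 = 0.166667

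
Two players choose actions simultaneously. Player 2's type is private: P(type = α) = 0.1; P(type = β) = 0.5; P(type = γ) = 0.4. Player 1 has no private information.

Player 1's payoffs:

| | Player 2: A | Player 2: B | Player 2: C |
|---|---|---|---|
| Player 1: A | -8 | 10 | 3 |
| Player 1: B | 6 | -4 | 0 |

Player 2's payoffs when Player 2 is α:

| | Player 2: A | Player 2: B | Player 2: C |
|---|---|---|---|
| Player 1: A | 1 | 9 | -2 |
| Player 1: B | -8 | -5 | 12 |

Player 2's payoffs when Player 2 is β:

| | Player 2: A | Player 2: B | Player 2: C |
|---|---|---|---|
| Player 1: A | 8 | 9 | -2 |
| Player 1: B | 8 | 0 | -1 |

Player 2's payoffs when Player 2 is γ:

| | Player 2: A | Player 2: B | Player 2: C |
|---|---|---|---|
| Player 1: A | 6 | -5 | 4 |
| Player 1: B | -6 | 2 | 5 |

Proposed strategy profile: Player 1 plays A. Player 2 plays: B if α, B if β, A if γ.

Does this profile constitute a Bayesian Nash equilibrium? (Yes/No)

Player 1 plays A: E[A] = 0.1·(10) + 0.5·(10) + 0.4·(-8) = 2.8; E[B] = 0. Best-responding. ✓
Player 2 (type α), facing A: A gives 1, B gives 9, C gives -2. Proposed B is best. ✓
Player 2 (type β), facing A: A gives 8, B gives 9, C gives -2. Proposed B is best. ✓
Player 2 (type γ), facing A: A gives 6, B gives -5, C gives 4. Proposed A is best. ✓

Yes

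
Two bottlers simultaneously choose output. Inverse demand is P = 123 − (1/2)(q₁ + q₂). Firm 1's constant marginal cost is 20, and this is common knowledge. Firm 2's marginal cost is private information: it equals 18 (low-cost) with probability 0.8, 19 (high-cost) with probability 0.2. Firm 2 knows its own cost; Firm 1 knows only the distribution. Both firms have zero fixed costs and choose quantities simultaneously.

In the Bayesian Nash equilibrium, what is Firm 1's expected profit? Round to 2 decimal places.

Type-c best response for Firm 2: q₂(c) = (123 − c) − q₁/2.
Firm 1 maximizes expected profit; its first-order condition is 123 − q₁ − (1/2)E[q₂] − 20 = 0.
Substituting E[q₂] and solving: E[c₂] = 18.2, so q₁ = (123 − 2·20 + 18.2)/(3/2) = 67.4667.
E[P] = 123 − (1/2)·(q₁ + E[q₂]) = 53.7333; Firm 1's expected profit = (E[P] − 20)·q₁ = (53.7333 − 20)·67.4667 = 2275.88.

2275.88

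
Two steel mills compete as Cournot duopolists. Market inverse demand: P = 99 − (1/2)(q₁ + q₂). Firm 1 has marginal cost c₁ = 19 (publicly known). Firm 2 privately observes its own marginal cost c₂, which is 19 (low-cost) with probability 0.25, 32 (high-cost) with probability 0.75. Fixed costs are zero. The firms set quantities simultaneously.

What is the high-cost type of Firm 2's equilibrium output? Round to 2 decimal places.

Each type of Firm 2 best-responds to q₁; Firm 1 best-responds to the expected q₂ over Firm 2's types.
Firm 2 with cost c maximizes (99 − (1/2)(q₁+q₂) − c)·q₂, giving q₂(c) = (99 − c − (1/2)q₁).
E[c₂] = 0.25·19 + 0.75·32 = 28.75
Firm 1's FOC against E[q₂] yields q₁ = (99 − 2·19 + E[c₂])/(3/2) = (99 − 38 + 28.75)/(3/2) = 59.8333.
q₂(high-cost) = (99 − 32 − (1/2)·59.8333) = 37.0833.

37.08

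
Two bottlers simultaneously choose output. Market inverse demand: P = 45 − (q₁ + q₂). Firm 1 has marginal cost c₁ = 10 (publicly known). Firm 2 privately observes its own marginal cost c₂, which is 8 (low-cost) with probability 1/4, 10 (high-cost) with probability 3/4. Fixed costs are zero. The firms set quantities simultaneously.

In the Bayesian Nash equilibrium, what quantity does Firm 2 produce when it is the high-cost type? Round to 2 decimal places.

Type-c best response for Firm 2: q₂(c) = (45 − c)/2 − q₁/2.
Firm 1 maximizes expected profit; its first-order condition is 45 − 2q₁ − E[q₂] − 10 = 0.
Substituting E[q₂] and solving: E[c₂] = 9.5, so q₁ = (45 − 2·10 + 9.5)/3 = 11.5.
q₂(high-cost) = (45 − 10 − 11.5)/2 = 11.75.

11.75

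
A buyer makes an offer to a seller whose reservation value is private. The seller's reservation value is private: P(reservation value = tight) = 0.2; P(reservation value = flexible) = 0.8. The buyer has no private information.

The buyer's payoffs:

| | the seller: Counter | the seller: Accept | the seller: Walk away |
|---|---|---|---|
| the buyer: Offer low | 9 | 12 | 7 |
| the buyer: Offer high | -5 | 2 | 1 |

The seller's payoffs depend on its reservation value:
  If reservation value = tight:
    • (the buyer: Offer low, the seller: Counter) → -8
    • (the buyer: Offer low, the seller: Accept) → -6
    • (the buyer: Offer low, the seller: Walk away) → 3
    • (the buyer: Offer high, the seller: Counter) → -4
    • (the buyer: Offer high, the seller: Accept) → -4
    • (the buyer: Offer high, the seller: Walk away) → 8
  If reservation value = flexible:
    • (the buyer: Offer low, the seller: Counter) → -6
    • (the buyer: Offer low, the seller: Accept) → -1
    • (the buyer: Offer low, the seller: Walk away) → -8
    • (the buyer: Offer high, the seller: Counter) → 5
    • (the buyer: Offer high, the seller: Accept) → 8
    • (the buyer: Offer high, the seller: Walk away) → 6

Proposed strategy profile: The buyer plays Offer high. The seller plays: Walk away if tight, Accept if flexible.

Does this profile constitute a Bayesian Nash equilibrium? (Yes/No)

The buyer plays Offer high: E[Offer high] = 0.2·(1) + 0.8·(2) = 1.8; E[Offer low] = 11. Not best-responding. ✗
The seller (reservation value tight), facing Offer high: Counter gives -4, Accept gives -4, Walk away gives 8. Proposed Walk away is best. ✓
The seller (reservation value flexible), facing Offer high: Counter gives 5, Accept gives 8, Walk away gives 6. Proposed Accept is best. ✓

No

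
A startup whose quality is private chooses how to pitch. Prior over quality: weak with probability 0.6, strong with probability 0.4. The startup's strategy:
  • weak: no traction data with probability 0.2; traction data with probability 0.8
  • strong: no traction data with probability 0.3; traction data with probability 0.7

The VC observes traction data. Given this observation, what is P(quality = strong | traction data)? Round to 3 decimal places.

0.368

P(traction data) = 0.6·0.8 + 0.4·0.7 = 0.76
P(strong | traction data) = (0.4·0.7) / 0.76 = 0.28 / 0.76 = 0.368421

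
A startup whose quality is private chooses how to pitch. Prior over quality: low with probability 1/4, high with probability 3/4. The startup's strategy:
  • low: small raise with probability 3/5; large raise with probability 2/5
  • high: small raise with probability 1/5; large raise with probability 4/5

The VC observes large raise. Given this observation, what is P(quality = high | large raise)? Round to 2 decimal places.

P(large raise) = (1/4)·(2/5) + (3/4)·(4/5) = 7/10
P(high | large raise) = ((3/4)·(4/5)) / (7/10) = (3/5) / (7/10) = 6/7

0.86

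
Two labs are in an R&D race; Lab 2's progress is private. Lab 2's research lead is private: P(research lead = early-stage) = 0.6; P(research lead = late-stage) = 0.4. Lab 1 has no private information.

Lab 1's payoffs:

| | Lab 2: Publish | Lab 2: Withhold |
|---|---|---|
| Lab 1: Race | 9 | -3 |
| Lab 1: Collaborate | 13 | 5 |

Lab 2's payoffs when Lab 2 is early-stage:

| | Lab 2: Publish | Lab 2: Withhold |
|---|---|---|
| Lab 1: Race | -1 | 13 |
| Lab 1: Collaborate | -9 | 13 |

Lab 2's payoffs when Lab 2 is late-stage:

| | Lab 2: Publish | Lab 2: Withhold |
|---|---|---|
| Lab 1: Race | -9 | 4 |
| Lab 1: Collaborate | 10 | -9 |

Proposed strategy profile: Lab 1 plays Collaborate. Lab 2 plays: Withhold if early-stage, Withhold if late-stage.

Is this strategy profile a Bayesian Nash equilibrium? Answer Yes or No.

No

A profile is a BNE iff every type of every player is best-responding given beliefs about the other side.
Lab 1 plays Collaborate: E[Collaborate] = 0.6·(5) + 0.4·(5) = 5; E[Race] = -3. Best-responding. ✓
Lab 2 (research lead early-stage), facing Collaborate: Publish gives -9, Withhold gives 13. Proposed Withhold is best. ✓
Lab 2 (research lead late-stage), facing Collaborate: Publish gives 10, Withhold gives -9. Proposed Withhold is not best — profitable deviation exists. ✗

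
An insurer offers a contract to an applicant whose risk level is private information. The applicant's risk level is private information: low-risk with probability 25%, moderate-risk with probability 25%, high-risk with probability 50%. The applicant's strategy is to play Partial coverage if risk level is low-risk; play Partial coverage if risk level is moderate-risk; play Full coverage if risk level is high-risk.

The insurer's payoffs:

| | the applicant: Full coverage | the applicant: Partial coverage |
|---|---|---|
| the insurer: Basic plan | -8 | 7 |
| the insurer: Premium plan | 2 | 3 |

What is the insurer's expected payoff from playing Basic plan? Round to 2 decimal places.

E[Basic plan] = 0.25·7 + 0.25·7 + 0.5·(-8) = 1.75 + 1.75 + (-4) = -0.5

-0.50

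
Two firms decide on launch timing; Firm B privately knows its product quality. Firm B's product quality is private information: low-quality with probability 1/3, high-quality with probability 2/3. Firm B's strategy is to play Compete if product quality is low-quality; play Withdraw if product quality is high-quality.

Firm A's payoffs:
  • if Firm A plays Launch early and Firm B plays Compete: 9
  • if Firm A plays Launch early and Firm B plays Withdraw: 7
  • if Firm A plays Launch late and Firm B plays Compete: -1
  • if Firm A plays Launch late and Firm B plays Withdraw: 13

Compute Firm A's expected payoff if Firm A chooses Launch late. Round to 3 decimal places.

Take the expectation over Firm B's product quality, weighting each type's action by its prior probability.
E[Launch late] = 1/3·(-1) + 2/3·13 = (-1/3) + 26/3 = 25/3

8.333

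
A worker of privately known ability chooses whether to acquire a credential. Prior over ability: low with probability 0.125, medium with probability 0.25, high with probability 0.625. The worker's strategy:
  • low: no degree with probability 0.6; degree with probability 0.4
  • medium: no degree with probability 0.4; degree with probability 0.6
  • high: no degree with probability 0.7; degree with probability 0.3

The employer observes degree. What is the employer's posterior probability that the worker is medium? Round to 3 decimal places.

P(degree) = 0.125·0.4 + 0.25·0.6 + 0.625·0.3 = 0.3875
P(medium | degree) = (0.25·0.6) / 0.3875 = 0.15 / 0.3875 = 0.387097

0.387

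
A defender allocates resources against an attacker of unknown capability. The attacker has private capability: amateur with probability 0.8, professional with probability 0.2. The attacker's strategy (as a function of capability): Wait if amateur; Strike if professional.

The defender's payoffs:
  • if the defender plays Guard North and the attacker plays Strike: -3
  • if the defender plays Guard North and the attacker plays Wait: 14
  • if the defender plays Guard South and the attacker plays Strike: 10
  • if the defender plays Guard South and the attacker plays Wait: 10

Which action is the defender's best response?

E[Guard North] = 0.8·(14) + 0.2·(-3) = 10.6
E[Guard South] = 0.8·(10) + 0.2·(10) = 10
Best response: Guard North (10.6 is the largest).

Guard North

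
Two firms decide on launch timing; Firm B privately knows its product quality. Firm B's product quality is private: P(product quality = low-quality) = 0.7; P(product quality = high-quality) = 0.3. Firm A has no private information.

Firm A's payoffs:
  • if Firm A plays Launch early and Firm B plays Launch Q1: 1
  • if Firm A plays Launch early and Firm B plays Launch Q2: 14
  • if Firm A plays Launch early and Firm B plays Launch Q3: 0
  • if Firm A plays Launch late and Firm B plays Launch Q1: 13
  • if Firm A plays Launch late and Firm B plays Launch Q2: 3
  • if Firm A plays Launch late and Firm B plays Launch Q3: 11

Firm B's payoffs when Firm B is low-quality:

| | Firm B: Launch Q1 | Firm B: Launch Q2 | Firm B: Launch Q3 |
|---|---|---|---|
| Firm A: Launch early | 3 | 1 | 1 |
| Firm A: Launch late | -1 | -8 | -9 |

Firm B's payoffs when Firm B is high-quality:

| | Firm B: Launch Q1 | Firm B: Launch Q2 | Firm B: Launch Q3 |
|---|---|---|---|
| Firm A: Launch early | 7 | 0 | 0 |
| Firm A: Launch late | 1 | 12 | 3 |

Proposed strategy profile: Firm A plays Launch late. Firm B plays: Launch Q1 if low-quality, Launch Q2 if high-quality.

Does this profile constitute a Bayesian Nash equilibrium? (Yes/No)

Firm A plays Launch late: E[Launch late] = 0.7·(13) + 0.3·(3) = 10; E[Launch early] = 4.9. Best-responding. ✓
Firm B (product quality low-quality), facing Launch late: Launch Q1 gives -1, Launch Q2 gives -8, Launch Q3 gives -9. Proposed Launch Q1 is best. ✓
Firm B (product quality high-quality), facing Launch late: Launch Q1 gives 1, Launch Q2 gives 12, Launch Q3 gives 3. Proposed Launch Q2 is best. ✓

Yes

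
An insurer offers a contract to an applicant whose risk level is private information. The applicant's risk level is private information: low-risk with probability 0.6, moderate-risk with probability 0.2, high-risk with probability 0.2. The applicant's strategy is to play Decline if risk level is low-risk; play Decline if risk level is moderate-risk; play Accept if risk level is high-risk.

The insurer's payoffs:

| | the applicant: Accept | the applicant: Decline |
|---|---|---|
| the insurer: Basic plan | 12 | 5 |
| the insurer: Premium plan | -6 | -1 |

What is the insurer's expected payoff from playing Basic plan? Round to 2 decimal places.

E[Basic plan] = 0.6·5 + 0.2·5 + 0.2·12 = 3 + 1 + 2.4 = 6.4

6.40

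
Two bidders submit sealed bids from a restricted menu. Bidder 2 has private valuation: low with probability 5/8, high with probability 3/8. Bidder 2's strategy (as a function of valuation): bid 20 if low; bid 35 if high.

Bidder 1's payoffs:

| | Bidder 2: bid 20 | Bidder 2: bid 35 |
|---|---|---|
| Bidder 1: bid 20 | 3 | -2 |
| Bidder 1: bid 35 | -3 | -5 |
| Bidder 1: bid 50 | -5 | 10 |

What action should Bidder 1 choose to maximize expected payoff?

E[bid 20] = 5/8·(3) + 3/8·(-2) = 9/8
E[bid 35] = 5/8·(-3) + 3/8·(-5) = -15/4
E[bid 50] = 5/8·(-5) + 3/8·(10) = 5/8
Best response: bid 20 (9/8 is the largest).

bid 20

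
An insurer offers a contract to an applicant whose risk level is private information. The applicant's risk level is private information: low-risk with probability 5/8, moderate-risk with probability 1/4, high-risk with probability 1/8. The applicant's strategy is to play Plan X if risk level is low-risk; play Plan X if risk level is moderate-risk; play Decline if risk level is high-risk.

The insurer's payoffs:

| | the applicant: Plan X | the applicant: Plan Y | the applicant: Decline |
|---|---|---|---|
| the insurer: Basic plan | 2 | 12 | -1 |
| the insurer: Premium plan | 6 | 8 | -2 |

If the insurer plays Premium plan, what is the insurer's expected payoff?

5

Take the expectation over the applicant's risk level, weighting each type's action by its prior probability.
E[Premium plan] = 5/8·6 + 1/4·6 + 1/8·(-2) = 15/4 + 3/2 + (-1/4) = 5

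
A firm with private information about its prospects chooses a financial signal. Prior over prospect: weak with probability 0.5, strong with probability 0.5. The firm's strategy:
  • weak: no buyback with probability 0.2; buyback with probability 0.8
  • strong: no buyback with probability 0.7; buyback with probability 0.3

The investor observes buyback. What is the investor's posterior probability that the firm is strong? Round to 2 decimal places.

P(buyback) = 0.5·0.8 + 0.5·0.3 = 0.55
P(strong | buyback) = (0.5·0.3) / 0.55 = 0.15 / 0.55 = 0.272727

0.27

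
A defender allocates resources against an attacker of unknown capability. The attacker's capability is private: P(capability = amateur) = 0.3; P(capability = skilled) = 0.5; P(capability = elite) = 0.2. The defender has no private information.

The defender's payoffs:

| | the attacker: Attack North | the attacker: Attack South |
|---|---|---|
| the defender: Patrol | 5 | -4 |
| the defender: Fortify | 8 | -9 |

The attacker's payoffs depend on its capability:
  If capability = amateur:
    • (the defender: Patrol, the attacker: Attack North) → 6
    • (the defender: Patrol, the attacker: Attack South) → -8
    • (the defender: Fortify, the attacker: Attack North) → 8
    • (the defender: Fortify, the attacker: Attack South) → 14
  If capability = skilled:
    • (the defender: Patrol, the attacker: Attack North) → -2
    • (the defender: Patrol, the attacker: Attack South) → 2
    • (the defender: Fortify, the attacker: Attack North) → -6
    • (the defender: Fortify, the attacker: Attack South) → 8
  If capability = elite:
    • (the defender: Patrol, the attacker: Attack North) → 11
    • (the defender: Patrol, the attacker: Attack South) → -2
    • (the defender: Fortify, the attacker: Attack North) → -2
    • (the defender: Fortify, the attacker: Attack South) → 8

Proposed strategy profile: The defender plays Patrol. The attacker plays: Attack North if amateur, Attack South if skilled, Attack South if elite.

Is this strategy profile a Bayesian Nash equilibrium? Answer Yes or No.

A profile is a BNE iff every type of every player is best-responding given beliefs about the other side.
The defender plays Patrol: E[Patrol] = 0.3·(5) + 0.5·(-4) + 0.2·(-4) = -1.3; E[Fortify] = -3.9. Best-responding. ✓
The attacker (capability amateur), facing Patrol: Attack North gives 6, Attack South gives -8. Proposed Attack North is best. ✓
The attacker (capability skilled), facing Patrol: Attack North gives -2, Attack South gives 2. Proposed Attack South is best. ✓
The attacker (capability elite), facing Patrol: Attack North gives 11, Attack South gives -2. Proposed Attack South is not best — profitable deviation exists. ✗

No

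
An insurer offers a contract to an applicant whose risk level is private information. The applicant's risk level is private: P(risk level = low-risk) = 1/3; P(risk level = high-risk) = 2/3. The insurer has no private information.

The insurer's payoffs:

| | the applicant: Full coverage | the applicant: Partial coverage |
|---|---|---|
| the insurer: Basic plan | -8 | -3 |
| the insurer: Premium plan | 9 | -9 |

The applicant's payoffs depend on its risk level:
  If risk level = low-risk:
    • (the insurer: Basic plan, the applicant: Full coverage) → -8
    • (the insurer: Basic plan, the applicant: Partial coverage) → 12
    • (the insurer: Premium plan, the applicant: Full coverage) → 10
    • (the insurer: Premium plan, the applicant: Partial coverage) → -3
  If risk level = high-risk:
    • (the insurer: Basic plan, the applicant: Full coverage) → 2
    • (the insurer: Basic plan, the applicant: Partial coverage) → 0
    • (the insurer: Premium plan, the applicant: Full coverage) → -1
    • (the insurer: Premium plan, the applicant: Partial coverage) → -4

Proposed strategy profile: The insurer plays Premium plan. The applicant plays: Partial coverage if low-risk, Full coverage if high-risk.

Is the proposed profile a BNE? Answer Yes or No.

A profile is a BNE iff every type of every player is best-responding given beliefs about the other side.
The insurer plays Premium plan: E[Premium plan] = 1/3·(-9) + 2/3·(9) = 3; E[Basic plan] = -19/3. Best-responding. ✓
The applicant (risk level low-risk), facing Premium plan: Full coverage gives 10, Partial coverage gives -3. Proposed Partial coverage is not best — profitable deviation exists. ✗
The applicant (risk level high-risk), facing Premium plan: Full coverage gives -1, Partial coverage gives -4. Proposed Full coverage is best. ✓

No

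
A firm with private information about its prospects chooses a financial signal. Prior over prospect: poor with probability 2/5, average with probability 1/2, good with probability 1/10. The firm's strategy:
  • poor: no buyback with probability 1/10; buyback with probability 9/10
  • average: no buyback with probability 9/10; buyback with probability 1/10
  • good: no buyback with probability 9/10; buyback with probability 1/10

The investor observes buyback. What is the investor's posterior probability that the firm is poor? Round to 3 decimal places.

P(buyback) = (2/5)·(9/10) + (1/2)·(1/10) + (1/10)·(1/10) = 21/50
P(poor | buyback) = ((2/5)·(9/10)) / (21/50) = (9/25) / (21/50) = 6/7

0.857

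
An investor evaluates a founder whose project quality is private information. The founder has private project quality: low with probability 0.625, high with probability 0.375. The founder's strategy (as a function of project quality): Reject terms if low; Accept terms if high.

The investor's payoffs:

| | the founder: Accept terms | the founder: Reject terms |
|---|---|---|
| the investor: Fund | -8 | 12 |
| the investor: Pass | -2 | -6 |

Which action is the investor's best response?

E[Fund] = 0.625·(12) + 0.375·(-8) = 4.5
E[Pass] = 0.625·(-6) + 0.375·(-2) = -4.5
Best response: Fund (4.5 is the largest).

Fund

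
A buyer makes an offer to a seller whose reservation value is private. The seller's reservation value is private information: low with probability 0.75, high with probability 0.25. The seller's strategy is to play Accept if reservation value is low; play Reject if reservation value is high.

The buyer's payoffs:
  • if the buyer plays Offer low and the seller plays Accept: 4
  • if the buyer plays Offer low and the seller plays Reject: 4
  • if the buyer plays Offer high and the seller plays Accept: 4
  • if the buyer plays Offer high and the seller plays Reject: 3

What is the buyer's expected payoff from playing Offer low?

4

Take the expectation over the seller's reservation value, weighting each type's action by its prior probability.
E[Offer low] = 0.75·4 + 0.25·4 = 3 + 1 = 4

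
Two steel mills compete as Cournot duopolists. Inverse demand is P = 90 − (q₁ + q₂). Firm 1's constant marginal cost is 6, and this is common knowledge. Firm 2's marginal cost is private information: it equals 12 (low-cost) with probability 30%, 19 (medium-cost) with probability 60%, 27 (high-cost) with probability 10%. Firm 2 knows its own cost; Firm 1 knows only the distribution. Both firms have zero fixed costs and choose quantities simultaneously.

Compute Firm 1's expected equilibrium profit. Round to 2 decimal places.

1017.61

Each type of Firm 2 best-responds to q₁; Firm 1 best-responds to the expected q₂ over Firm 2's types.
Firm 2 with cost c maximizes (90 − (q₁+q₂) − c)·q₂, giving q₂(c) = (90 − c − q₁)/2.
E[c₂] = 0.3·12 + 0.6·19 + 0.1·27 = 17.7
Firm 1's FOC against E[q₂] yields q₁ = (90 − 2·6 + E[c₂])/3 = (90 − 12 + 17.7)/3 = 31.9.
E[P] = 90 − (q₁ + E[q₂]) = 37.9; Firm 1's expected profit = (E[P] − 6)·q₁ = (37.9 − 6)·31.9 = 1017.61.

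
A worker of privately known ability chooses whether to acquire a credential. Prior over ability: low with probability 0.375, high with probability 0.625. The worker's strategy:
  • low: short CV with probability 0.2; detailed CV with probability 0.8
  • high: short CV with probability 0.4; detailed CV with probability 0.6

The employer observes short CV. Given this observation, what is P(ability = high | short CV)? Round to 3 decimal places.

Apply Bayes' rule using the sender's strategy as the likelihood.
P(short CV) = 0.375·0.2 + 0.625·0.4 = 0.325
P(high | short CV) = (0.625·0.4) / 0.325 = 0.25 / 0.325 = 0.769231

0.769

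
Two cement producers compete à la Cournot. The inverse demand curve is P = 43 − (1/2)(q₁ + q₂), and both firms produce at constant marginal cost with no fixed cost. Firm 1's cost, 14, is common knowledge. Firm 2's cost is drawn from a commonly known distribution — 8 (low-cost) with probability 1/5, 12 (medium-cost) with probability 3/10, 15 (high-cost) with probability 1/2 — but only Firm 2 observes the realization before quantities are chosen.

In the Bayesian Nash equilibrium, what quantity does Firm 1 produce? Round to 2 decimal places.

Type-c best response for Firm 2: q₂(c) = (43 − c) − q₁/2.
Firm 1 maximizes expected profit; its first-order condition is 43 − q₁ − (1/2)E[q₂] − 14 = 0.
Substituting E[q₂] and solving: E[c₂] = 12.7, so q₁ = (43 − 2·14 + 12.7)/(3/2) = 18.4667.

18.47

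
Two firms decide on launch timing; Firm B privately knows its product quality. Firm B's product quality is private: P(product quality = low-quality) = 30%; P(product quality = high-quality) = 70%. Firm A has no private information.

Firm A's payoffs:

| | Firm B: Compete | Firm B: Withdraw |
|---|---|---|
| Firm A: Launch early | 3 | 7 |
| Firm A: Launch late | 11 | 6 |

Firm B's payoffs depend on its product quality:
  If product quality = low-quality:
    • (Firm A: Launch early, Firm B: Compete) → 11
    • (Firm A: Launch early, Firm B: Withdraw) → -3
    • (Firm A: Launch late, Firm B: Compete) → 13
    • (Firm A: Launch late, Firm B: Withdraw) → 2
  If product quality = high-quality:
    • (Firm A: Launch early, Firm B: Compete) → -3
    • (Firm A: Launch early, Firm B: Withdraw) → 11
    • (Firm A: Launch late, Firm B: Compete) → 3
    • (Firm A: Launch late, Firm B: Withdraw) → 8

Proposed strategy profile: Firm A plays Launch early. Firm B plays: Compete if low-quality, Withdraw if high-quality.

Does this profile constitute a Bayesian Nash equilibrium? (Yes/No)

Firm A plays Launch early: E[Launch early] = 0.3·(3) + 0.7·(7) = 5.8; E[Launch late] = 7.5. Not best-responding. ✗
Firm B (product quality low-quality), facing Launch early: Compete gives 11, Withdraw gives -3. Proposed Compete is best. ✓
Firm B (product quality high-quality), facing Launch early: Compete gives -3, Withdraw gives 11. Proposed Withdraw is best. ✓

No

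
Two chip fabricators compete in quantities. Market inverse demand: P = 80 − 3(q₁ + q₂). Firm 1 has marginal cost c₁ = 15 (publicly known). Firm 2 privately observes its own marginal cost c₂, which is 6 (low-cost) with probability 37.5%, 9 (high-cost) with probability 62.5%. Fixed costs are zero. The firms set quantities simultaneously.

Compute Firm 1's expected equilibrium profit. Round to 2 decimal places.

Type-c best response for Firm 2: q₂(c) = (80 − c)/6 − q₁/2.
Firm 1 maximizes expected profit; its first-order condition is 80 − 6q₁ − 3E[q₂] − 15 = 0.
Substituting E[q₂] and solving: E[c₂] = 7.875, so q₁ = (80 − 2·15 + 7.875)/9 = 6.43056.
E[P] = 80 − 3·(q₁ + E[q₂]) = 34.2917; Firm 1's expected profit = (E[P] − 15)·q₁ = (34.2917 − 15)·6.43056 = 124.056.

124.06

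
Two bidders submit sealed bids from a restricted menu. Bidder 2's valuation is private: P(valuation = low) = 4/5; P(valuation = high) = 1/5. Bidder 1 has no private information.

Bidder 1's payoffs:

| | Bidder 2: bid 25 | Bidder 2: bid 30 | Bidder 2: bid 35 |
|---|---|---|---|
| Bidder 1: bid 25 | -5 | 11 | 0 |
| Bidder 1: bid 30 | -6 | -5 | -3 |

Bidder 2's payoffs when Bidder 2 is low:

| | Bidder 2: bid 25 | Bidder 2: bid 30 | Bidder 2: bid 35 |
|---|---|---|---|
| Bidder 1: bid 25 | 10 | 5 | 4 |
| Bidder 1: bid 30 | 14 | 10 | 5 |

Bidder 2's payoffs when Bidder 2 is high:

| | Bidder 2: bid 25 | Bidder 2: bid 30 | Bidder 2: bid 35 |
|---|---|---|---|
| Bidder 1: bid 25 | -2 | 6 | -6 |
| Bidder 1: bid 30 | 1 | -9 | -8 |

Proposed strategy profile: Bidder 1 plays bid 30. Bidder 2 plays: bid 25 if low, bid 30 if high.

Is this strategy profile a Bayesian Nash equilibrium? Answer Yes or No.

A profile is a BNE iff every type of every player is best-responding given beliefs about the other side.
Bidder 1 plays bid 30: E[bid 30] = 4/5·(-6) + 1/5·(-5) = -29/5; E[bid 25] = -9/5. Not best-responding. ✗
Bidder 2 (valuation low), facing bid 30: bid 25 gives 14, bid 30 gives 10, bid 35 gives 5. Proposed bid 25 is best. ✓
Bidder 2 (valuation high), facing bid 30: bid 25 gives 1, bid 30 gives -9, bid 35 gives -8. Proposed bid 30 is not best — profitable deviation exists. ✗

No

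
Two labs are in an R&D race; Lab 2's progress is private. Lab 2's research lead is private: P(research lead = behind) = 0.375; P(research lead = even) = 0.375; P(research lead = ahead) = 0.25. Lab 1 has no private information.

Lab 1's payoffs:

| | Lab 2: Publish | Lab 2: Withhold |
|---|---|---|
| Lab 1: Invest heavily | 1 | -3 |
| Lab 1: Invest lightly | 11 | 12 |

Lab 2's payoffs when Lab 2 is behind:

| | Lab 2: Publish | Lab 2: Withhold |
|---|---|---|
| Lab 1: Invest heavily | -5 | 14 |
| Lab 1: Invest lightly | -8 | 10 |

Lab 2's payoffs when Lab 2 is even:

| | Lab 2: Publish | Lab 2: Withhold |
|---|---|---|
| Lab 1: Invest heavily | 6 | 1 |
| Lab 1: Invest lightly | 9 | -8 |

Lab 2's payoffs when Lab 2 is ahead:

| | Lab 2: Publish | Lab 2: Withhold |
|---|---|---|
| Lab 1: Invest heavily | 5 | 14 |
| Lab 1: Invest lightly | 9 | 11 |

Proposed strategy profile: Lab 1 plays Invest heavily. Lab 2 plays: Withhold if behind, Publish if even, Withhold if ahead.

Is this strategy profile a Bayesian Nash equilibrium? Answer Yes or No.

No

Lab 1 plays Invest heavily: E[Invest heavily] = 0.375·(-3) + 0.375·(1) + 0.25·(-3) = -1.5; E[Invest lightly] = 11.625. Not best-responding. ✗
Lab 2 (research lead behind), facing Invest heavily: Publish gives -5, Withhold gives 14. Proposed Withhold is best. ✓
Lab 2 (research lead even), facing Invest heavily: Publish gives 6, Withhold gives 1. Proposed Publish is best. ✓
Lab 2 (research lead ahead), facing Invest heavily: Publish gives 5, Withhold gives 14. Proposed Withhold is best. ✓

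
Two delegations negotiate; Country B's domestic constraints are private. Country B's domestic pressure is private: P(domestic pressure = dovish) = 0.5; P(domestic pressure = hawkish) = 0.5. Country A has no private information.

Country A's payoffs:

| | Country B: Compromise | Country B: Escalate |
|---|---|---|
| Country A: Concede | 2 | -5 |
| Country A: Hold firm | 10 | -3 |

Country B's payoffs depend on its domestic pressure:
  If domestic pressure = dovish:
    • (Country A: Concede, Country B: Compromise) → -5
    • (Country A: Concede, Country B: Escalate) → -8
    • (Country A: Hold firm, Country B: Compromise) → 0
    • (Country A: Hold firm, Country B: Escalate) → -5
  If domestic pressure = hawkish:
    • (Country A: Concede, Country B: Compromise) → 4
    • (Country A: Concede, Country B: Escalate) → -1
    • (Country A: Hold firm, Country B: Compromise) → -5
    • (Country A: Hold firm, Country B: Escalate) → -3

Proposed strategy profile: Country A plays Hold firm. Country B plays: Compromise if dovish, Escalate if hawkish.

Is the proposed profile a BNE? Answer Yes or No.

Country A plays Hold firm: E[Hold firm] = 0.5·(10) + 0.5·(-3) = 3.5; E[Concede] = -1.5. Best-responding. ✓
Country B (domestic pressure dovish), facing Hold firm: Compromise gives 0, Escalate gives -5. Proposed Compromise is best. ✓
Country B (domestic pressure hawkish), facing Hold firm: Compromise gives -5, Escalate gives -3. Proposed Escalate is best. ✓

Yes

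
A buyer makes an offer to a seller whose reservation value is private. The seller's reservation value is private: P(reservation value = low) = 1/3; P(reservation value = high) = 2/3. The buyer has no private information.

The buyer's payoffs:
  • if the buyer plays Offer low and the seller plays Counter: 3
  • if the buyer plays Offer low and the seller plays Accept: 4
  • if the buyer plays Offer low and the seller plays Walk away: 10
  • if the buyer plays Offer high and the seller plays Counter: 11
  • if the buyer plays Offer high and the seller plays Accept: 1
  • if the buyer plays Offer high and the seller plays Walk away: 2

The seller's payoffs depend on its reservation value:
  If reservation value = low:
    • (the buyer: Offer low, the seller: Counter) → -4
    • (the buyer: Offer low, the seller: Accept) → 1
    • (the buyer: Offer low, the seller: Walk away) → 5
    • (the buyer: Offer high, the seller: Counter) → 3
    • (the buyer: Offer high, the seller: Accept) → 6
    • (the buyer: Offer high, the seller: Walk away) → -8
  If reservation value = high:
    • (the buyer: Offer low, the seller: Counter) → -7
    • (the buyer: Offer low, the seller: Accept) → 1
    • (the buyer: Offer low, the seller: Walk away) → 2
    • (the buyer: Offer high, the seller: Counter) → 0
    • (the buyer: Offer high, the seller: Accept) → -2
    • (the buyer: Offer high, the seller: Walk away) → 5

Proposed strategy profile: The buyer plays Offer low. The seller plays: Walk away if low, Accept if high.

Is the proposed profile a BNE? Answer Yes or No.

No

The buyer plays Offer low: E[Offer low] = 1/3·(10) + 2/3·(4) = 6; E[Offer high] = 4/3. Best-responding. ✓
The seller (reservation value low), facing Offer low: Counter gives -4, Accept gives 1, Walk away gives 5. Proposed Walk away is best. ✓
The seller (reservation value high), facing Offer low: Counter gives -7, Accept gives 1, Walk away gives 2. Proposed Accept is not best — profitable deviation exists. ✗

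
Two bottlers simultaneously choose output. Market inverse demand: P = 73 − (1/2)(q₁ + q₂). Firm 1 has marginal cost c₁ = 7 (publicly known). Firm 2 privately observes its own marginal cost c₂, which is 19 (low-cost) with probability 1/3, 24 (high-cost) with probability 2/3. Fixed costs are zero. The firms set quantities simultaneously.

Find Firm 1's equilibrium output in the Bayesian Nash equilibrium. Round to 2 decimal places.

54.22

Type-c best response for Firm 2: q₂(c) = (73 − c) − q₁/2.
Firm 1 maximizes expected profit; its first-order condition is 73 − q₁ − (1/2)E[q₂] − 7 = 0.
Substituting E[q₂] and solving: E[c₂] = 22.3333, so q₁ = (73 − 2·7 + 22.3333)/(3/2) = 54.2222.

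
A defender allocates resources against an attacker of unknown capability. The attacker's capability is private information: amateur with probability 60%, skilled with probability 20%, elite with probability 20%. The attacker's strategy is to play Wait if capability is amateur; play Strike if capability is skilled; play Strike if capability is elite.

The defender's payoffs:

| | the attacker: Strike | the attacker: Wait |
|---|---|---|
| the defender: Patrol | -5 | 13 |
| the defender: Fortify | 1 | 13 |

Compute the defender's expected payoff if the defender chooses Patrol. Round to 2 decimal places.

Take the expectation over the attacker's capability, weighting each type's action by its prior probability.
E[Patrol] = 0.6·13 + 0.2·(-5) + 0.2·(-5) = 7.8 + (-1) + (-1) = 5.8

5.80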